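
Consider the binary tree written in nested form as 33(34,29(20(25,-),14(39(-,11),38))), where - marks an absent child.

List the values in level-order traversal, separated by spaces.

Level-order visits nodes level by level from the root, left to right within each level.
Level 0: 33
Level 1: 34, 29
Level 2: 20, 14
Level 3: 25, 39, 38
Level 4: 11

33 34 29 20 14 25 39 38 11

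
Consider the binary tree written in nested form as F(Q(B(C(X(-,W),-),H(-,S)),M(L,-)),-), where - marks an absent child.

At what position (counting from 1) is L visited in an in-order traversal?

8

In-order visits the left subtree, then the node, then the right subtree.
At F: go left to Q.
  At Q: go left to B.
    At B: go left to C.
      At C: go left to X.
        At X: no left child.
        Visit X.
        At X: go right to W.
          W is a leaf — visit W.
      Visit C.
      At C: no right child.
    Visit B.
    At B: go right to H.
      At H: no left child.
      Visit H.
      At H: go right to S.
        S is a leaf — visit S.
  Visit Q.
  At Q: go right to M.
    At M: go left to L.
      L is a leaf — visit L.
    Visit M.
    At M: no right child.
Visit F.
At F: no right child.
Full in-order sequence: X, W, C, B, H, S, Q, L, M, F.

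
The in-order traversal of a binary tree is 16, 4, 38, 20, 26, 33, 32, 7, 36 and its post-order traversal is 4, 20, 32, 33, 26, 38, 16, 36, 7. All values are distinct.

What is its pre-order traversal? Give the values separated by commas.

The last element of post-order is the root; it splits in-order into left and right subtrees.
Root 7: left subtree has 7 nodes {16, 4, 38, 20, 26, 33, 32}, right has 1 {36}.
  Root 16: left subtree has 0 nodes { }, right has 6 {4, 38, 20, 26, 33, 32}.
    Root 38: left subtree has 1 node {4}, right has 4 {20, 26, 33, 32}.
      Root 26: left subtree has 1 node {20}, right has 2 {33, 32}.
        Root 33: left subtree has 0 nodes { }, right has 1 {32}.

7, 16, 38, 4, 26, 20, 33, 32, 36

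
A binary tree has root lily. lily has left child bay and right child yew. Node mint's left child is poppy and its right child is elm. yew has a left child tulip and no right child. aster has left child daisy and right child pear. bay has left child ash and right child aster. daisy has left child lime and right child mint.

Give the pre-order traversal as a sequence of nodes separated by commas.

Pre-order visits the node, then its left subtree, then its right subtree.
Visit lily.
At lily: go left to bay.
  Visit bay.
  At bay: go left to ash.
    ash is a leaf — visit ash.
  At bay: go right to aster.
    Visit aster.
    At aster: go left to daisy.
      Visit daisy.
      At daisy: go left to lime.
        lime is a leaf — visit lime.
      At daisy: go right to mint.
        Visit mint.
        At mint: go left to poppy.
          poppy is a leaf — visit poppy.
        At mint: go right to elm.
          elm is a leaf — visit elm.
    At aster: go right to pear.
      pear is a leaf — visit pear.
At lily: go right to yew.
  Visit yew.
  At yew: go left to tulip.
    tulip is a leaf — visit tulip.
  At yew: no right child.

lily, bay, ash, aster, daisy, lime, mint, poppy, elm, pear, yew, tulip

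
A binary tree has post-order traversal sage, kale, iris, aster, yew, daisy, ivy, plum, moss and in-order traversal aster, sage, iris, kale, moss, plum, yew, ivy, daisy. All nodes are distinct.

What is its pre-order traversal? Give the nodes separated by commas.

The last element of post-order is the root; it splits in-order into left and right subtrees.
Root moss: left subtree has 4 nodes {aster, sage, iris, kale}, right has 4 {plum, yew, ivy, daisy}.
  Root aster: left subtree has 0 nodes { }, right has 3 {sage, iris, kale}.
    Root iris: left subtree has 1 node {sage}, right has 1 {kale}.
  Root plum: left subtree has 0 nodes { }, right has 3 {yew, ivy, daisy}.
    Root ivy: left subtree has 1 node {yew}, right has 1 {daisy}.

moss, aster, iris, sage, kale, plum, ivy, yew, daisy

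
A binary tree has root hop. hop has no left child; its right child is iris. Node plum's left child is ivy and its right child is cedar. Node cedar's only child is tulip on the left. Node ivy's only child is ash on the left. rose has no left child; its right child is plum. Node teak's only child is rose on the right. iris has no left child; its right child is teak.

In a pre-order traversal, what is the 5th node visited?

Pre-order visits the node, then its left subtree, then its right subtree.
Visit hop.
At hop: no left child.
At hop: go right to iris.
  Visit iris.
  At iris: no left child.
  At iris: go right to teak.
    Visit teak.
    At teak: no left child.
    At teak: go right to rose.
      Visit rose.
      At rose: no left child.
      At rose: go right to plum.
        Visit plum.
        At plum: go left to ivy.
          Visit ivy.
          At ivy: go left to ash.
            ash is a leaf — visit ash.
          At ivy: no right child.
        At plum: go right to cedar.
          Visit cedar.
          At cedar: go left to tulip.
            tulip is a leaf — visit tulip.
          At cedar: no right child.
Full pre-order sequence: hop, iris, teak, rose, plum, ivy, ash, cedar, tulip.

plum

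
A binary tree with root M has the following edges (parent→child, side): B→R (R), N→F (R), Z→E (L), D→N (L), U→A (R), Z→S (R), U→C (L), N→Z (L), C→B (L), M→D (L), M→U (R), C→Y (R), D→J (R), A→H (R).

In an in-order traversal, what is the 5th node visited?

In-order visits the left subtree, then the node, then the right subtree.
At M: go left to D.
  At D: go left to N.
    At N: go left to Z.
      At Z: go left to E.
        E is a leaf — visit E.
      Visit Z.
      At Z: go right to S.
        S is a leaf — visit S.
    Visit N.
    At N: go right to F.
      F is a leaf — visit F.
  Visit D.
  At D: go right to J.
    J is a leaf — visit J.
Visit M.
At M: go right to U.
  At U: go left to C.
    At C: go left to B.
      At B: no left child.
      Visit B.
      At B: go right to R.
        R is a leaf — visit R.
    Visit C.
    At C: go right to Y.
      Y is a leaf — visit Y.
  Visit U.
  At U: go right to A.
    At A: no left child.
    Visit A.
    At A: go right to H.
      H is a leaf — visit H.
Full in-order sequence: E, Z, S, N, F, D, J, M, B, R, C, Y, U, A, H.

F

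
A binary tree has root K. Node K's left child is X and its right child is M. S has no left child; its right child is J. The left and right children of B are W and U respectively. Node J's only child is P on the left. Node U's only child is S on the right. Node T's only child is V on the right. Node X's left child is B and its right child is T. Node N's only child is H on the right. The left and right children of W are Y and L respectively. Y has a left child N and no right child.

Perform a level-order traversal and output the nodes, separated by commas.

K, X, M, B, T, W, U, V, Y, L, S, N, J, H, P

Level-order visits nodes level by level from the root, left to right within each level.
Level 0: K
Level 1: X, M
Level 2: B, T
Level 3: W, U, V
Level 4: Y, L, S
Level 5: N, J
Level 6: H, P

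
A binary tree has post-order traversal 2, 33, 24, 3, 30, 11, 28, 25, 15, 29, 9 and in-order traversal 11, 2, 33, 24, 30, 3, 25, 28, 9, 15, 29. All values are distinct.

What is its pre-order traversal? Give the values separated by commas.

The last element of post-order is the root; it splits in-order into left and right subtrees.
Root 9: left subtree has 8 nodes {11, 2, 33, 24, 30, 3, 25, 28}, right has 2 {15, 29}.
  Root 25: left subtree has 6 nodes {11, 2, 33, 24, 30, 3}, right has 1 {28}.
    Root 11: left subtree has 0 nodes { }, right has 5 {2, 33, 24, 30, 3}.
      Root 30: left subtree has 3 nodes {2, 33, 24}, right has 1 {3}.
        Root 24: left subtree has 2 nodes {2, 33}, right has 0 { }.
          Root 33: left subtree has 1 node {2}, right has 0 { }.
  Root 29: left subtree has 1 node {15}, right has 0 { }.

9, 25, 11, 30, 24, 33, 2, 3, 28, 29, 15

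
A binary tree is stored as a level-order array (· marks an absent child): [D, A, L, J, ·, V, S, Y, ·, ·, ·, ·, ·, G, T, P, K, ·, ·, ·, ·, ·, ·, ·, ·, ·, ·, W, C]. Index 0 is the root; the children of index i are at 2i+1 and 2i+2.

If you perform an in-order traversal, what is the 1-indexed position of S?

In-order visits the left subtree, then the node, then the right subtree.
At D: go left to A.
  At A: go left to J.
    At J: go left to Y.
      At Y: go left to P.
        P is a leaf — visit P.
      Visit Y.
      At Y: go right to K.
        K is a leaf — visit K.
    Visit J.
    At J: no right child.
  Visit A.
  At A: no right child.
Visit D.
At D: go right to L.
  At L: go left to V.
    V is a leaf — visit V.
  Visit L.
  At L: go right to S.
    At S: go left to G.
      At G: go left to W.
        W is a leaf — visit W.
      Visit G.
      At G: go right to C.
        C is a leaf — visit C.
    Visit S.
    At S: go right to T.
      T is a leaf — visit T.
Full in-order sequence: P, Y, K, J, A, D, V, L, W, G, C, S, T.

12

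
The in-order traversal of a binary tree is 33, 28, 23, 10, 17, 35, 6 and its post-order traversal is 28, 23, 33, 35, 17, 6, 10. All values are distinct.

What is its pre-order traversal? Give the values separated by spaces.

10 33 23 28 6 17 35

The last element of post-order is the root; it splits in-order into left and right subtrees.
Root 10: left subtree has 3 nodes {33, 28, 23}, right has 3 {17, 35, 6}.
  Root 33: left subtree has 0 nodes { }, right has 2 {28, 23}.
    Root 23: left subtree has 1 node {28}, right has 0 { }.
  Root 6: left subtree has 2 nodes {17, 35}, right has 0 { }.
    Root 17: left subtree has 0 nodes { }, right has 1 {35}.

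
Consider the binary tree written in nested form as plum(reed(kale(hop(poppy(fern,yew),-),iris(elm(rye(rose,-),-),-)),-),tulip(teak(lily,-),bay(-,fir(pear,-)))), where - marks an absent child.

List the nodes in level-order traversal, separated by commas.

Level-order visits nodes level by level from the root, left to right within each level.
Level 0: plum
Level 1: reed, tulip
Level 2: kale, teak, bay
Level 3: hop, iris, lily, fir
Level 4: poppy, elm, pear
Level 5: fern, yew, rye
Level 6: rose

plum, reed, tulip, kale, teak, bay, hop, iris, lily, fir, poppy, elm, pear, fern, yew, rye, rose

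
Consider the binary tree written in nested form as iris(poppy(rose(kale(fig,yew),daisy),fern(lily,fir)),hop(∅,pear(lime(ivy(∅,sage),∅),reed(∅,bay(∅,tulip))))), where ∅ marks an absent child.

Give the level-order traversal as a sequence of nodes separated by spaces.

Level-order visits nodes level by level from the root, left to right within each level.
Level 0: iris
Level 1: poppy, hop
Level 2: rose, fern, pear
Level 3: kale, daisy, lily, fir, lime, reed
Level 4: fig, yew, ivy, bay
Level 5: sage, tulip

iris poppy hop rose fern pear kale daisy lily fir lime reed fig yew ivy bay sage tulip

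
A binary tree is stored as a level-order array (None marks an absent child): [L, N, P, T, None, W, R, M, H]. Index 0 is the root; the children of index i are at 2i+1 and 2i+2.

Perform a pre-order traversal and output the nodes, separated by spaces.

L N T M H P W R

Pre-order visits the node, then its left subtree, then its right subtree.
Visit L.
At L: go left to N.
  Visit N.
  At N: go left to T.
    Visit T.
    At T: go left to M.
      M is a leaf — visit M.
    At T: go right to H.
      H is a leaf — visit H.
  At N: no right child.
At L: go right to P.
  Visit P.
  At P: go left to W.
    W is a leaf — visit W.
  At P: go right to R.
    R is a leaf — visit R.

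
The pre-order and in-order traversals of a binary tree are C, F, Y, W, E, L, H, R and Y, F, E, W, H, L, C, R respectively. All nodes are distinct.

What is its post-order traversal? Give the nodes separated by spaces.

Y E H L W F R C

The first element of pre-order is the root; it splits in-order into left and right subtrees.
Root C: left subtree has 6 nodes {Y, F, E, W, H, L}, right has 1 {R}.
  Root F: left subtree has 1 node {Y}, right has 4 {E, W, H, L}.
    Root W: left subtree has 1 node {E}, right has 2 {H, L}.
      Root L: left subtree has 1 node {H}, right has 0 { }.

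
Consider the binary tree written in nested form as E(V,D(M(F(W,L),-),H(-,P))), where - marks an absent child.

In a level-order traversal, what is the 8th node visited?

W

Level-order visits nodes level by level from the root, left to right within each level.
Level 0: E
Level 1: V, D
Level 2: M, H
Level 3: F, P
Level 4: W, L
Full level-order sequence: E, V, D, M, H, F, P, W, L.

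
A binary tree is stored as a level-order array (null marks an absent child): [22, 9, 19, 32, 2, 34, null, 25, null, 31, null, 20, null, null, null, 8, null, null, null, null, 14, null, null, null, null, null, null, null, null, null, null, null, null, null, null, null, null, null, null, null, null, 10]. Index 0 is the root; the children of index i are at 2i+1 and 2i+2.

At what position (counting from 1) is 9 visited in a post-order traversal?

8

Post-order visits the left subtree, then the right subtree, then the node.
At 22: go left to 9.
  At 9: go left to 32.
    At 32: go left to 25.
      At 25: go left to 8.
        8 is a leaf — visit 8.
      At 25: no right child.
      Visit 25.
    At 32: no right child.
    Visit 32.
  At 9: go right to 2.
    At 2: go left to 31.
      At 31: no left child.
      At 31: go right to 14.
        At 14: go left to 10.
          10 is a leaf — visit 10.
        At 14: no right child.
        Visit 14.
      Visit 31.
    At 2: no right child.
    Visit 2.
  Visit 9.
At 22: go right to 19.
  At 19: go left to 34.
    At 34: go left to 20.
      20 is a leaf — visit 20.
    At 34: no right child.
    Visit 34.
  At 19: no right child.
  Visit 19.
Visit 22.
Full post-order sequence: 8, 25, 32, 10, 14, 31, 2, 9, 20, 34, 19, 22.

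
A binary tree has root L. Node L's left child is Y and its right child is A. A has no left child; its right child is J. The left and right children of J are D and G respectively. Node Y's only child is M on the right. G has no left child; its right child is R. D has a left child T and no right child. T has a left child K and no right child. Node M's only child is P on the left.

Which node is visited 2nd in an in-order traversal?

In-order visits the left subtree, then the node, then the right subtree.
At L: go left to Y.
  At Y: no left child.
  Visit Y.
  At Y: go right to M.
    At M: go left to P.
      P is a leaf — visit P.
    Visit M.
    At M: no right child.
Visit L.
At L: go right to A.
  At A: no left child.
  Visit A.
  At A: go right to J.
    At J: go left to D.
      At D: go left to T.
        At T: go left to K.
          K is a leaf — visit K.
        Visit T.
        At T: no right child.
      Visit D.
      At D: no right child.
    Visit J.
    At J: go right to G.
      At G: no left child.
      Visit G.
      At G: go right to R.
        R is a leaf — visit R.
Full in-order sequence: Y, P, M, L, A, K, T, D, J, G, R.

P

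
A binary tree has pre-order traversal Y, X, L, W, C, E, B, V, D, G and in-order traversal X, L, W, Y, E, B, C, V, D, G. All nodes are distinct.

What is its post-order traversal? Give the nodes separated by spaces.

The first element of pre-order is the root; it splits in-order into left and right subtrees.
Root Y: left subtree has 3 nodes {X, L, W}, right has 6 {E, B, C, V, D, G}.
  Root X: left subtree has 0 nodes { }, right has 2 {L, W}.
    Root L: left subtree has 0 nodes { }, right has 1 {W}.
  Root C: left subtree has 2 nodes {E, B}, right has 3 {V, D, G}.
    Root E: left subtree has 0 nodes { }, right has 1 {B}.
    Root V: left subtree has 0 nodes { }, right has 2 {D, G}.
      Root D: left subtree has 0 nodes { }, right has 1 {G}.

W L X B E G D V C Y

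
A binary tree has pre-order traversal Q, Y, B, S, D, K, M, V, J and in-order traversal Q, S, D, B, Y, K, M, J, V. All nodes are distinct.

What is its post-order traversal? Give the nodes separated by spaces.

The first element of pre-order is the root; it splits in-order into left and right subtrees.
Root Q: left subtree has 0 nodes { }, right has 8 {S, D, B, Y, K, M, J, V}.
  Root Y: left subtree has 3 nodes {S, D, B}, right has 4 {K, M, J, V}.
    Root B: left subtree has 2 nodes {S, D}, right has 0 { }.
      Root S: left subtree has 0 nodes { }, right has 1 {D}.
    Root K: left subtree has 0 nodes { }, right has 3 {M, J, V}.
      Root M: left subtree has 0 nodes { }, right has 2 {J, V}.
        Root V: left subtree has 1 node {J}, right has 0 { }.

D S B J V M K Y Q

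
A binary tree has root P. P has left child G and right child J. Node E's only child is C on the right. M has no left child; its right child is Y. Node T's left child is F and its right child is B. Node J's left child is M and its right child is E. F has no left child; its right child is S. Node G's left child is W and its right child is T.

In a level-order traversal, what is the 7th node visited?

Level-order visits nodes level by level from the root, left to right within each level.
Level 0: P
Level 1: G, J
Level 2: W, T, M, E
Level 3: F, B, Y, C
Level 4: S
Full level-order sequence: P, G, J, W, T, M, E, F, B, Y, C, S.

E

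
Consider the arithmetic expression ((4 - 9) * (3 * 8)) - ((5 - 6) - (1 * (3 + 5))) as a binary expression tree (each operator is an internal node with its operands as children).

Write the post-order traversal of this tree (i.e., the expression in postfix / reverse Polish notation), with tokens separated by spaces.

Post-order on an expression tree gives postfix notation: for each operator, emit left operand, right operand, then the operator.

4 9 - 3 8 * * 5 6 - 1 3 5 + * - -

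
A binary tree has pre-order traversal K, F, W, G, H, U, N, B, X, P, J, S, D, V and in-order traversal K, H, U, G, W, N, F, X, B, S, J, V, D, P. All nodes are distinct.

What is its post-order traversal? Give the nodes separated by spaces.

U H G N W X S V D J P B F K

The first element of pre-order is the root; it splits in-order into left and right subtrees.
Root K: left subtree has 0 nodes { }, right has 13 {H, U, G, W, N, F, X, B, S, J, V, D, P}.
  Root F: left subtree has 5 nodes {H, U, G, W, N}, right has 7 {X, B, S, J, V, D, P}.
    Root W: left subtree has 3 nodes {H, U, G}, right has 1 {N}.
      Root G: left subtree has 2 nodes {H, U}, right has 0 { }.
        Root H: left subtree has 0 nodes { }, right has 1 {U}.
    Root B: left subtree has 1 node {X}, right has 5 {S, J, V, D, P}.
      Root P: left subtree has 4 nodes {S, J, V, D}, right has 0 { }.
        Root J: left subtree has 1 node {S}, right has 2 {V, D}.
          Root D: left subtree has 1 node {V}, right has 0 { }.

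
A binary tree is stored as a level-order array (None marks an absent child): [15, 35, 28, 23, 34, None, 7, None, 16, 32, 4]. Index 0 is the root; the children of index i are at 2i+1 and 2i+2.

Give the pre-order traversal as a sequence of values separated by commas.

Pre-order visits the node, then its left subtree, then its right subtree.
Visit 15.
At 15: go left to 35.
  Visit 35.
  At 35: go left to 23.
    Visit 23.
    At 23: no left child.
    At 23: go right to 16.
      16 is a leaf — visit 16.
  At 35: go right to 34.
    Visit 34.
    At 34: go left to 32.
      32 is a leaf — visit 32.
    At 34: go right to 4.
      4 is a leaf — visit 4.
At 15: go right to 28.
  Visit 28.
  At 28: no left child.
  At 28: go right to 7.
    7 is a leaf — visit 7.

15, 35, 23, 16, 34, 32, 4, 28, 7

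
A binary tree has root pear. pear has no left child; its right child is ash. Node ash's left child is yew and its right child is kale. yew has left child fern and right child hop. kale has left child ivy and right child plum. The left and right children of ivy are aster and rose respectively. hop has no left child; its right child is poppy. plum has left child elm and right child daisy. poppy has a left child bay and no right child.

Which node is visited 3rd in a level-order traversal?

Level-order visits nodes level by level from the root, left to right within each level.
Level 0: pear
Level 1: ash
Level 2: yew, kale
Level 3: fern, hop, ivy, plum
Level 4: poppy, aster, rose, elm, daisy
Level 5: bay
Full level-order sequence: pear, ash, yew, kale, fern, hop, ivy, plum, poppy, aster, rose, elm, daisy, bay.

yew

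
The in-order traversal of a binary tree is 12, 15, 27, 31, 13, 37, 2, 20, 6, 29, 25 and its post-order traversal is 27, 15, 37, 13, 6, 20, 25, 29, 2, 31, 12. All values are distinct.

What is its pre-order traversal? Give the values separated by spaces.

12 31 15 27 2 13 37 29 20 6 25

The last element of post-order is the root; it splits in-order into left and right subtrees.
Root 12: left subtree has 0 nodes { }, right has 10 {15, 27, 31, 13, 37, 2, 20, 6, 29, 25}.
  Root 31: left subtree has 2 nodes {15, 27}, right has 7 {13, 37, 2, 20, 6, 29, 25}.
    Root 15: left subtree has 0 nodes { }, right has 1 {27}.
    Root 2: left subtree has 2 nodes {13, 37}, right has 4 {20, 6, 29, 25}.
      Root 13: left subtree has 0 nodes { }, right has 1 {37}.
      Root 29: left subtree has 2 nodes {20, 6}, right has 1 {25}.
        Root 20: left subtree has 0 nodes { }, right has 1 {6}.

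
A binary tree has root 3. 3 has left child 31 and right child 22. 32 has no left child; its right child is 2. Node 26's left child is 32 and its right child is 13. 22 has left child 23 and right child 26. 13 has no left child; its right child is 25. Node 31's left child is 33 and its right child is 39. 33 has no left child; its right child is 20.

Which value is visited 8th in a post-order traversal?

Post-order visits the left subtree, then the right subtree, then the node.
At 3: go left to 31.
  At 31: go left to 33.
    At 33: no left child.
    At 33: go right to 20.
      20 is a leaf — visit 20.
    Visit 33.
  At 31: go right to 39.
    39 is a leaf — visit 39.
  Visit 31.
At 3: go right to 22.
  At 22: go left to 23.
    23 is a leaf — visit 23.
  At 22: go right to 26.
    At 26: go left to 32.
      At 32: no left child.
      At 32: go right to 2.
        2 is a leaf — visit 2.
      Visit 32.
    At 26: go right to 13.
      At 13: no left child.
      At 13: go right to 25.
        25 is a leaf — visit 25.
      Visit 13.
    Visit 26.
  Visit 22.
Visit 3.
Full post-order sequence: 20, 33, 39, 31, 23, 2, 32, 25, 13, 26, 22, 3.

25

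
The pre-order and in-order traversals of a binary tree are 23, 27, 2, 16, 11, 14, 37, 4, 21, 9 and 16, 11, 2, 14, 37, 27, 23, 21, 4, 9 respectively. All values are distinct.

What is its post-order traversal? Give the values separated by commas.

11, 16, 37, 14, 2, 27, 21, 9, 4, 23

The first element of pre-order is the root; it splits in-order into left and right subtrees.
Root 23: left subtree has 6 nodes {16, 11, 2, 14, 37, 27}, right has 3 {21, 4, 9}.
  Root 27: left subtree has 5 nodes {16, 11, 2, 14, 37}, right has 0 { }.
    Root 2: left subtree has 2 nodes {16, 11}, right has 2 {14, 37}.
      Root 16: left subtree has 0 nodes { }, right has 1 {11}.
      Root 14: left subtree has 0 nodes { }, right has 1 {37}.
  Root 4: left subtree has 1 node {21}, right has 1 {9}.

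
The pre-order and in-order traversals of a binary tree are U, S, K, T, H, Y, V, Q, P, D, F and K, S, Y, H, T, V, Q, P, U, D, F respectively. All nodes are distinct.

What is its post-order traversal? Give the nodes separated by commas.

K, Y, H, P, Q, V, T, S, F, D, U

The first element of pre-order is the root; it splits in-order into left and right subtrees.
Root U: left subtree has 8 nodes {K, S, Y, H, T, V, Q, P}, right has 2 {D, F}.
  Root S: left subtree has 1 node {K}, right has 6 {Y, H, T, V, Q, P}.
    Root T: left subtree has 2 nodes {Y, H}, right has 3 {V, Q, P}.
      Root H: left subtree has 1 node {Y}, right has 0 { }.
      Root V: left subtree has 0 nodes { }, right has 2 {Q, P}.
        Root Q: left subtree has 0 nodes { }, right has 1 {P}.
  Root D: left subtree has 0 nodes { }, right has 1 {F}.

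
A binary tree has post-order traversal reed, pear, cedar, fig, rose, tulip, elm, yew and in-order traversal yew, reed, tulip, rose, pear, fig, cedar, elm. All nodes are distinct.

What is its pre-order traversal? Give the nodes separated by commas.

The last element of post-order is the root; it splits in-order into left and right subtrees.
Root yew: left subtree has 0 nodes { }, right has 7 {reed, tulip, rose, pear, fig, cedar, elm}.
  Root elm: left subtree has 6 nodes {reed, tulip, rose, pear, fig, cedar}, right has 0 { }.
    Root tulip: left subtree has 1 node {reed}, right has 4 {rose, pear, fig, cedar}.
      Root rose: left subtree has 0 nodes { }, right has 3 {pear, fig, cedar}.
        Root fig: left subtree has 1 node {pear}, right has 1 {cedar}.

yew, elm, tulip, reed, rose, fig, pear, cedar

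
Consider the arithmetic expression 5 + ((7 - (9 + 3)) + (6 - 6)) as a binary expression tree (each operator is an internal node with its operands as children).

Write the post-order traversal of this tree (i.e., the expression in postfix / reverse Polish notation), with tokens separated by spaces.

5 7 9 3 + - 6 6 - + +

Post-order on an expression tree gives postfix notation: for each operator, emit left operand, right operand, then the operator.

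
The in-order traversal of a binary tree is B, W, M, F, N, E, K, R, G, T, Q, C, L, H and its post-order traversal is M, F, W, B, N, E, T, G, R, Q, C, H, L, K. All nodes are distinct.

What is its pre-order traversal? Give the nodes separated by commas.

K, E, N, B, W, F, M, L, C, Q, R, G, T, H

The last element of post-order is the root; it splits in-order into left and right subtrees.
Root K: left subtree has 6 nodes {B, W, M, F, N, E}, right has 7 {R, G, T, Q, C, L, H}.
  Root E: left subtree has 5 nodes {B, W, M, F, N}, right has 0 { }.
    Root N: left subtree has 4 nodes {B, W, M, F}, right has 0 { }.
      Root B: left subtree has 0 nodes { }, right has 3 {W, M, F}.
        Root W: left subtree has 0 nodes { }, right has 2 {M, F}.
          Root F: left subtree has 1 node {M}, right has 0 { }.
  Root L: left subtree has 5 nodes {R, G, T, Q, C}, right has 1 {H}.
    Root C: left subtree has 4 nodes {R, G, T, Q}, right has 0 { }.
      Root Q: left subtree has 3 nodes {R, G, T}, right has 0 { }.
        Root R: left subtree has 0 nodes { }, right has 2 {G, T}.
          Root G: left subtree has 0 nodes { }, right has 1 {T}.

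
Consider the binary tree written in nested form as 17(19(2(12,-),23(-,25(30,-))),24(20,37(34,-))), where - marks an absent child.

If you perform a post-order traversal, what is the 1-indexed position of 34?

8

Post-order visits the left subtree, then the right subtree, then the node.
At 17: go left to 19.
  At 19: go left to 2.
    At 2: go left to 12.
      12 is a leaf — visit 12.
    At 2: no right child.
    Visit 2.
  At 19: go right to 23.
    At 23: no left child.
    At 23: go right to 25.
      At 25: go left to 30.
        30 is a leaf — visit 30.
      At 25: no right child.
      Visit 25.
    Visit 23.
  Visit 19.
At 17: go right to 24.
  At 24: go left to 20.
    20 is a leaf — visit 20.
  At 24: go right to 37.
    At 37: go left to 34.
      34 is a leaf — visit 34.
    At 37: no right child.
    Visit 37.
  Visit 24.
Visit 17.
Full post-order sequence: 12, 2, 30, 25, 23, 19, 20, 34, 37, 24, 17.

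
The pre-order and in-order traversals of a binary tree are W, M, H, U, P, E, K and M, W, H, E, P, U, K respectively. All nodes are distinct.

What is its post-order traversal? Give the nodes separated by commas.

M, E, P, K, U, H, W

The first element of pre-order is the root; it splits in-order into left and right subtrees.
Root W: left subtree has 1 node {M}, right has 5 {H, E, P, U, K}.
  Root H: left subtree has 0 nodes { }, right has 4 {E, P, U, K}.
    Root U: left subtree has 2 nodes {E, P}, right has 1 {K}.
      Root P: left subtree has 1 node {E}, right has 0 { }.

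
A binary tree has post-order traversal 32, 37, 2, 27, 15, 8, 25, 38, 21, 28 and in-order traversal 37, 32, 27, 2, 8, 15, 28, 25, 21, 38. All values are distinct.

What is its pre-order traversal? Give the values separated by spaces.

The last element of post-order is the root; it splits in-order into left and right subtrees.
Root 28: left subtree has 6 nodes {37, 32, 27, 2, 8, 15}, right has 3 {25, 21, 38}.
  Root 8: left subtree has 4 nodes {37, 32, 27, 2}, right has 1 {15}.
    Root 27: left subtree has 2 nodes {37, 32}, right has 1 {2}.
      Root 37: left subtree has 0 nodes { }, right has 1 {32}.
  Root 21: left subtree has 1 node {25}, right has 1 {38}.

28 8 27 37 32 2 15 21 25 38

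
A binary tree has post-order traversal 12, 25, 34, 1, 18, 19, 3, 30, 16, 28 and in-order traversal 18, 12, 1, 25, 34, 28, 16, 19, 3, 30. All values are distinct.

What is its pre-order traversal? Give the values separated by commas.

The last element of post-order is the root; it splits in-order into left and right subtrees.
Root 28: left subtree has 5 nodes {18, 12, 1, 25, 34}, right has 4 {16, 19, 3, 30}.
  Root 18: left subtree has 0 nodes { }, right has 4 {12, 1, 25, 34}.
    Root 1: left subtree has 1 node {12}, right has 2 {25, 34}.
      Root 34: left subtree has 1 node {25}, right has 0 { }.
  Root 16: left subtree has 0 nodes { }, right has 3 {19, 3, 30}.
    Root 30: left subtree has 2 nodes {19, 3}, right has 0 { }.
      Root 3: left subtree has 1 node {19}, right has 0 { }.

28, 18, 1, 12, 34, 25, 16, 30, 3, 19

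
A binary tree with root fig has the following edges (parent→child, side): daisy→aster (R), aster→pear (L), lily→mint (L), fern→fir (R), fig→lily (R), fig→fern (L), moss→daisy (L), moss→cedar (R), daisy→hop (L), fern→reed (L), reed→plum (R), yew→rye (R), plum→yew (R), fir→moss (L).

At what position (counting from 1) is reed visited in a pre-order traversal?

3

Pre-order visits the node, then its left subtree, then its right subtree.
Visit fig.
At fig: go left to fern.
  Visit fern.
  At fern: go left to reed.
    Visit reed.
    At reed: no left child.
    At reed: go right to plum.
      Visit plum.
      At plum: no left child.
      At plum: go right to yew.
        Visit yew.
        At yew: no left child.
        At yew: go right to rye.
          rye is a leaf — visit rye.
  At fern: go right to fir.
    Visit fir.
    At fir: go left to moss.
      Visit moss.
      At moss: go left to daisy.
        Visit daisy.
        At daisy: go left to hop.
          hop is a leaf — visit hop.
        At daisy: go right to aster.
          Visit aster.
          At aster: go left to pear.
            pear is a leaf — visit pear.
          At aster: no right child.
      At moss: go right to cedar.
        cedar is a leaf — visit cedar.
    At fir: no right child.
At fig: go right to lily.
  Visit lily.
  At lily: go left to mint.
    mint is a leaf — visit mint.
  At lily: no right child.
Full pre-order sequence: fig, fern, reed, plum, yew, rye, fir, moss, daisy, hop, aster, pear, cedar, lily, mint.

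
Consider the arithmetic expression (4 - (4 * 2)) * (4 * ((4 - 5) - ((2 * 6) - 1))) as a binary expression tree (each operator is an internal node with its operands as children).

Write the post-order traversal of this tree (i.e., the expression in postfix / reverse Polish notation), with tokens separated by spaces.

Post-order on an expression tree gives postfix notation: for each operator, emit left operand, right operand, then the operator.

4 4 2 * - 4 4 5 - 2 6 * 1 - - * *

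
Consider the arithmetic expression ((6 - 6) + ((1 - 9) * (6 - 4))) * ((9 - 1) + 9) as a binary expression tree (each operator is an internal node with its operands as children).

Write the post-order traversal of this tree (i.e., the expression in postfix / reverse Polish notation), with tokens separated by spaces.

Post-order on an expression tree gives postfix notation: for each operator, emit left operand, right operand, then the operator.

6 6 - 1 9 - 6 4 - * + 9 1 - 9 + *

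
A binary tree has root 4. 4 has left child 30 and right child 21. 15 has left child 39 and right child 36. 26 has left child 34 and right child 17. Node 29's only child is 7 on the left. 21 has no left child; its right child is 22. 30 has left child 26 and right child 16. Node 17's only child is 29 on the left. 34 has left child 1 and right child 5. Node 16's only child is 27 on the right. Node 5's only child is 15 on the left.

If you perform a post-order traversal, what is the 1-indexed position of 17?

9

Post-order visits the left subtree, then the right subtree, then the node.
At 4: go left to 30.
  At 30: go left to 26.
    At 26: go left to 34.
      At 34: go left to 1.
        1 is a leaf — visit 1.
      At 34: go right to 5.
        At 5: go left to 15.
          At 15: go left to 39.
            39 is a leaf — visit 39.
          At 15: go right to 36.
            36 is a leaf — visit 36.
          Visit 15.
        At 5: no right child.
        Visit 5.
      Visit 34.
    At 26: go right to 17.
      At 17: go left to 29.
        At 29: go left to 7.
          7 is a leaf — visit 7.
        At 29: no right child.
        Visit 29.
      At 17: no right child.
      Visit 17.
    Visit 26.
  At 30: go right to 16.
    At 16: no left child.
    At 16: go right to 27.
      27 is a leaf — visit 27.
    Visit 16.
  Visit 30.
At 4: go right to 21.
  At 21: no left child.
  At 21: go right to 22.
    22 is a leaf — visit 22.
  Visit 21.
Visit 4.
Full post-order sequence: 1, 39, 36, 15, 5, 34, 7, 29, 17, 26, 27, 16, 30, 22, 21, 4.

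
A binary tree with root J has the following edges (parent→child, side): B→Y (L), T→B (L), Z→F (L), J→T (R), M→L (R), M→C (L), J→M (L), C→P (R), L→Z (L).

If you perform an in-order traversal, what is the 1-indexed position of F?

In-order visits the left subtree, then the node, then the right subtree.
At J: go left to M.
  At M: go left to C.
    At C: no left child.
    Visit C.
    At C: go right to P.
      P is a leaf — visit P.
  Visit M.
  At M: go right to L.
    At L: go left to Z.
      At Z: go left to F.
        F is a leaf — visit F.
      Visit Z.
      At Z: no right child.
    Visit L.
    At L: no right child.
Visit J.
At J: go right to T.
  At T: go left to B.
    At B: go left to Y.
      Y is a leaf — visit Y.
    Visit B.
    At B: no right child.
  Visit T.
  At T: no right child.
Full in-order sequence: C, P, M, F, Z, L, J, Y, B, T.

4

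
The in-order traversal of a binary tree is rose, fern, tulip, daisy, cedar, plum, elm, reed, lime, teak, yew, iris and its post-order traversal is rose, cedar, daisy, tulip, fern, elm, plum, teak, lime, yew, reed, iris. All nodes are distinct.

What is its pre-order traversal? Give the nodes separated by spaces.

The last element of post-order is the root; it splits in-order into left and right subtrees.
Root iris: left subtree has 11 nodes {rose, fern, tulip, daisy, cedar, plum, elm, reed, lime, teak, yew}, right has 0 { }.
  Root reed: left subtree has 7 nodes {rose, fern, tulip, daisy, cedar, plum, elm}, right has 3 {lime, teak, yew}.
    Root plum: left subtree has 5 nodes {rose, fern, tulip, daisy, cedar}, right has 1 {elm}.
      Root fern: left subtree has 1 node {rose}, right has 3 {tulip, daisy, cedar}.
        Root tulip: left subtree has 0 nodes { }, right has 2 {daisy, cedar}.
          Root daisy: left subtree has 0 nodes { }, right has 1 {cedar}.
    Root yew: left subtree has 2 nodes {lime, teak}, right has 0 { }.
      Root lime: left subtree has 0 nodes { }, right has 1 {teak}.

iris reed plum fern rose tulip daisy cedar elm yew lime teak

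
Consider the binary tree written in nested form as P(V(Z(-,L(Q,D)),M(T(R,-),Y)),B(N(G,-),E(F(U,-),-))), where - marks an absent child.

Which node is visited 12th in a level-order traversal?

F

Level-order visits nodes level by level from the root, left to right within each level.
Level 0: P
Level 1: V, B
Level 2: Z, M, N, E
Level 3: L, T, Y, G, F
Level 4: Q, D, R, U
Full level-order sequence: P, V, B, Z, M, N, E, L, T, Y, G, F, Q, D, R, U.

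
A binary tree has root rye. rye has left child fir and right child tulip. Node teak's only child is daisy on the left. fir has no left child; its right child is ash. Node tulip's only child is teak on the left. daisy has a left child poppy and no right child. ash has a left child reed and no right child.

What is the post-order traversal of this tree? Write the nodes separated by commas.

reed, ash, fir, poppy, daisy, teak, tulip, rye

Post-order visits the left subtree, then the right subtree, then the node.
At rye: go left to fir.
  At fir: no left child.
  At fir: go right to ash.
    At ash: go left to reed.
      reed is a leaf — visit reed.
    At ash: no right child.
    Visit ash.
  Visit fir.
At rye: go right to tulip.
  At tulip: go left to teak.
    At teak: go left to daisy.
      At daisy: go left to poppy.
        poppy is a leaf — visit poppy.
      At daisy: no right child.
      Visit daisy.
    At teak: no right child.
    Visit teak.
  At tulip: no right child.
  Visit tulip.
Visit rye.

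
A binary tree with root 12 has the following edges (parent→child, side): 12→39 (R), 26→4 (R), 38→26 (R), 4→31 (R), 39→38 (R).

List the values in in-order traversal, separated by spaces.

In-order visits the left subtree, then the node, then the right subtree.
At 12: no left child.
Visit 12.
At 12: go right to 39.
  At 39: no left child.
  Visit 39.
  At 39: go right to 38.
    At 38: no left child.
    Visit 38.
    At 38: go right to 26.
      At 26: no left child.
      Visit 26.
      At 26: go right to 4.
        At 4: no left child.
        Visit 4.
        At 4: go right to 31.
          31 is a leaf — visit 31.

12 39 38 26 4 31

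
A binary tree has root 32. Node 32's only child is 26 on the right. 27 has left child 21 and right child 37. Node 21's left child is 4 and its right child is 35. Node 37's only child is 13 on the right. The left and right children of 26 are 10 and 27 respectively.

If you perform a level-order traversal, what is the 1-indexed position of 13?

9

Level-order visits nodes level by level from the root, left to right within each level.
Level 0: 32
Level 1: 26
Level 2: 10, 27
Level 3: 21, 37
Level 4: 4, 35, 13
Full level-order sequence: 32, 26, 10, 27, 21, 37, 4, 35, 13.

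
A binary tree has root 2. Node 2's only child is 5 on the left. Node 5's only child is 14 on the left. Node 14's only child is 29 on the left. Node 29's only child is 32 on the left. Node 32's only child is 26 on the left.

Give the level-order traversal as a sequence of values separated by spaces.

2 5 14 29 32 26

Level-order visits nodes level by level from the root, left to right within each level.
Level 0: 2
Level 1: 5
Level 2: 14
Level 3: 29
Level 4: 32
Level 5: 26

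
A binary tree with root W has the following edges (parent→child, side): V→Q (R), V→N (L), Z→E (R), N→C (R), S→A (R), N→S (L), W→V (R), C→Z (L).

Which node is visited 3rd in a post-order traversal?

E

Post-order visits the left subtree, then the right subtree, then the node.
At W: no left child.
At W: go right to V.
  At V: go left to N.
    At N: go left to S.
      At S: no left child.
      At S: go right to A.
        A is a leaf — visit A.
      Visit S.
    At N: go right to C.
      At C: go left to Z.
        At Z: no left child.
        At Z: go right to E.
          E is a leaf — visit E.
        Visit Z.
      At C: no right child.
      Visit C.
    Visit N.
  At V: go right to Q.
    Q is a leaf — visit Q.
  Visit V.
Visit W.
Full post-order sequence: A, S, E, Z, C, N, Q, V, W.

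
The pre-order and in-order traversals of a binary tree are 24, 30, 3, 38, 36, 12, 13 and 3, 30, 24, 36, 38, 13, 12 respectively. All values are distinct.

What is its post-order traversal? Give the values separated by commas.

The first element of pre-order is the root; it splits in-order into left and right subtrees.
Root 24: left subtree has 2 nodes {3, 30}, right has 4 {36, 38, 13, 12}.
  Root 30: left subtree has 1 node {3}, right has 0 { }.
  Root 38: left subtree has 1 node {36}, right has 2 {13, 12}.
    Root 12: left subtree has 1 node {13}, right has 0 { }.

3, 30, 36, 13, 12, 38, 24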